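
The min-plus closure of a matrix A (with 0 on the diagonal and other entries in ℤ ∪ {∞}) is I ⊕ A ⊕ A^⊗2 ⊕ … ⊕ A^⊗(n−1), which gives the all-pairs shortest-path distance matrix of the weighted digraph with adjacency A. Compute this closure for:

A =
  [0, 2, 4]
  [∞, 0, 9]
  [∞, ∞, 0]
Closure =
  [0, 2, 4]
  [∞, 0, 9]
  [∞, ∞, 0]

This is the Floyd-Warshall all-pairs shortest-path computation. For each intermediate vertex k = 0, 1, …, 2, update dist[i][j] ← min(dist[i][j], dist[i][k] + dist[k][j]). The final matrix gives, for each (i, j), the minimum total weight of any directed path from i to j (possibly empty when i = j).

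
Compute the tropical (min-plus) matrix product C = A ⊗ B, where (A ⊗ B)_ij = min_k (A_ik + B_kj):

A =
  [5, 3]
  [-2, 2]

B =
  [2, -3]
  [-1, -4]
A ⊗ B =
  [2, -1]
  [0, -5]

Apply the min-plus product entry-by-entry:
  C[0][0] = min over k of (A[0][0] + B[0][0] = 5 + 2 = 7, A[0][1] + B[1][0] = 3 + -1 = 2) = 2 (attained at k = 1)
  C[0][1] = min over k of (A[0][0] + B[0][1] = 5 + -3 = 2, A[0][1] + B[1][1] = 3 + -4 = -1) = -1 (attained at k = 1)
  C[1][0] = min over k of (A[1][0] + B[0][0] = -2 + 2 = 0, A[1][1] + B[1][0] = 2 + -1 = 1) = 0 (attained at k = 0)
  C[1][1] = min over k of (A[1][0] + B[0][1] = -2 + -3 = -5, A[1][1] + B[1][1] = 2 + -4 = -2) = -5 (attained at k = 0)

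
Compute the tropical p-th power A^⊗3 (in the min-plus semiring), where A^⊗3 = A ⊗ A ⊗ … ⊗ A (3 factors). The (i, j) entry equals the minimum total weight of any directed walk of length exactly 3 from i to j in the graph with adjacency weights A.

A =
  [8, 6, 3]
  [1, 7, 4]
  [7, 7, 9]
A^⊗3 =
  [11, 13, 10]
  [8, 11, 11]
  [14, 14, 11]

Each entry (A^⊗3)_ij equals the minimum over all length-3 walks i = v_0 → v_1 → … → v_3 = j of Σ_t A[v_t][v_{t+1}]. For example, for (i, j) = (0, 2) we minimise over 9 possible intermediate vertex sequences; the minimum is 10, attained along the walk 0 → 1 → 0 → 2.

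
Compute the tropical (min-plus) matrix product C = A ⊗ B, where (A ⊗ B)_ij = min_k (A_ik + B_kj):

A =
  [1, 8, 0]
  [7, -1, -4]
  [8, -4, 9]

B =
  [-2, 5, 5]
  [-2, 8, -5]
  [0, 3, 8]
A ⊗ B =
  [-1, 3, 3]
  [-4, -1, -6]
  [-6, 4, -9]

Apply the min-plus product entry-by-entry:
  C[0][0] = min over k of (A[0][0] + B[0][0] = 1 + -2 = -1, A[0][1] + B[1][0] = 8 + -2 = 6, A[0][2] + B[2][0] = 0 + 0 = 0) = -1 (attained at k = 0)
  C[0][1] = min over k of (A[0][0] + B[0][1] = 1 + 5 = 6, A[0][1] + B[1][1] = 8 + 8 = 16, A[0][2] + B[2][1] = 0 + 3 = 3) = 3 (attained at k = 2)
  C[0][2] = min over k of (A[0][0] + B[0][2] = 1 + 5 = 6, A[0][1] + B[1][2] = 8 + -5 = 3, A[0][2] + B[2][2] = 0 + 8 = 8) = 3 (attained at k = 1)
  C[1][0] = min over k of (A[1][0] + B[0][0] = 7 + -2 = 5, A[1][1] + B[1][0] = -1 + -2 = -3, A[1][2] + B[2][0] = -4 + 0 = -4) = -4 (attained at k = 2)
  C[1][1] = min over k of (A[1][0] + B[0][1] = 7 + 5 = 12, A[1][1] + B[1][1] = -1 + 8 = 7, A[1][2] + B[2][1] = -4 + 3 = -1) = -1 (attained at k = 2)
  C[1][2] = min over k of (A[1][0] + B[0][2] = 7 + 5 = 12, A[1][1] + B[1][2] = -1 + -5 = -6, A[1][2] + B[2][2] = -4 + 8 = 4) = -6 (attained at k = 1)
  C[2][0] = min over k of (A[2][0] + B[0][0] = 8 + -2 = 6, A[2][1] + B[1][0] = -4 + -2 = -6, A[2][2] + B[2][0] = 9 + 0 = 9) = -6 (attained at k = 1)
  C[2][1] = min over k of (A[2][0] + B[0][1] = 8 + 5 = 13, A[2][1] + B[1][1] = -4 + 8 = 4, A[2][2] + B[2][1] = 9 + 3 = 12) = 4 (attained at k = 1)
  C[2][2] = min over k of (A[2][0] + B[0][2] = 8 + 5 = 13, A[2][1] + B[1][2] = -4 + -5 = -9, A[2][2] + B[2][2] = 9 + 8 = 17) = -9 (attained at k = 1)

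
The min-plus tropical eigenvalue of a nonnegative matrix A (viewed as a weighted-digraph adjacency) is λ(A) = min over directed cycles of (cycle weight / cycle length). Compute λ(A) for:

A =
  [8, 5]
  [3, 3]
λ(A) = 3

Enumerate directed cycles and compute their means (weight / length). Sample:
  cycle 0 → 0: weight = 8, length = 1, mean = 8/1 ≈ 8.000
  cycle 1 → 1: weight = 3, length = 1, mean = 3/1 ≈ 3.000
  cycle 0 → 1 → 0: weight = 8, length = 2, mean = 8/2 ≈ 4.000
  cycle 1 → 0 → 1: weight = 8, length = 2, mean = 8/2 ≈ 4.000
Minimum mean = 3.000, attained e.g. along the cycle 1 → 1 with weight 3 and length 1. So λ(A) = 3/1 = 3.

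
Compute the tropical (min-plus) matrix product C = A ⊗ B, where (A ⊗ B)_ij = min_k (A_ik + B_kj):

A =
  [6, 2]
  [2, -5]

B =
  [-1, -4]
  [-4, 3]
A ⊗ B =
  [-2, 2]
  [-9, -2]

Apply the min-plus product entry-by-entry:
  C[0][0] = min over k of (A[0][0] + B[0][0] = 6 + -1 = 5, A[0][1] + B[1][0] = 2 + -4 = -2) = -2 (attained at k = 1)
  C[0][1] = min over k of (A[0][0] + B[0][1] = 6 + -4 = 2, A[0][1] + B[1][1] = 2 + 3 = 5) = 2 (attained at k = 0)
  C[1][0] = min over k of (A[1][0] + B[0][0] = 2 + -1 = 1, A[1][1] + B[1][0] = -5 + -4 = -9) = -9 (attained at k = 1)
  C[1][1] = min over k of (A[1][0] + B[0][1] = 2 + -4 = -2, A[1][1] + B[1][1] = -5 + 3 = -2) = -2 (attained at k = 0)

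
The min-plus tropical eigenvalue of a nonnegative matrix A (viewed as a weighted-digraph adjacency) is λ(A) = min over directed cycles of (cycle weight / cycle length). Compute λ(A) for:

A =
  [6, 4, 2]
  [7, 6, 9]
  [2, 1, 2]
λ(A) = 2

Enumerate directed cycles and compute their means (weight / length). Sample:
  cycle 0 → 0: weight = 6, length = 1, mean = 6/1 ≈ 6.000
  cycle 1 → 1: weight = 6, length = 1, mean = 6/1 ≈ 6.000
  cycle 2 → 2: weight = 2, length = 1, mean = 2/1 ≈ 2.000
  cycle 0 → 1 → 0: weight = 11, length = 2, mean = 11/2 ≈ 5.500
  cycle 0 → 2 → 0: weight = 4, length = 2, mean = 4/2 ≈ 2.000
  cycle 1 → 0 → 1: weight = 11, length = 2, mean = 11/2 ≈ 5.500
Minimum mean = 2.000, attained e.g. along the cycle 2 → 2 with weight 2 and length 1. So λ(A) = 2/1 = 2.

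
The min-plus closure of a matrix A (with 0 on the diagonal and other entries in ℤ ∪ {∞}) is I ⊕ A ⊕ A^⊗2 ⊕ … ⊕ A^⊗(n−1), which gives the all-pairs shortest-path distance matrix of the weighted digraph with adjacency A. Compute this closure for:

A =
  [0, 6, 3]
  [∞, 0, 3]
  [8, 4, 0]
Closure =
  [0, 6, 3]
  [11, 0, 3]
  [8, 4, 0]

This is the Floyd-Warshall all-pairs shortest-path computation. For each intermediate vertex k = 0, 1, …, 2, update dist[i][j] ← min(dist[i][j], dist[i][k] + dist[k][j]). The final matrix gives, for each (i, j), the minimum total weight of any directed path from i to j (possibly empty when i = j).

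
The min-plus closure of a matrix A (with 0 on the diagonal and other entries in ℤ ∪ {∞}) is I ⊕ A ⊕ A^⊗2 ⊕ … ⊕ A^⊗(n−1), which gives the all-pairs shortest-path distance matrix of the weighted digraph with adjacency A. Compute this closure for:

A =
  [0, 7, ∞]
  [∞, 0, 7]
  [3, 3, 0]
Closure =
  [0, 7, 14]
  [10, 0, 7]
  [3, 3, 0]

This is the Floyd-Warshall all-pairs shortest-path computation. For each intermediate vertex k = 0, 1, …, 2, update dist[i][j] ← min(dist[i][j], dist[i][k] + dist[k][j]). The final matrix gives, for each (i, j), the minimum total weight of any directed path from i to j (possibly empty when i = j).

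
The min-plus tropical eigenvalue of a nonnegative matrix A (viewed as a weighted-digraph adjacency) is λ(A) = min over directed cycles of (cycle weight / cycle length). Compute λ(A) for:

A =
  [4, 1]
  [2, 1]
λ(A) = 1

Enumerate directed cycles and compute their means (weight / length). Sample:
  cycle 0 → 0: weight = 4, length = 1, mean = 4/1 ≈ 4.000
  cycle 1 → 1: weight = 1, length = 1, mean = 1/1 ≈ 1.000
  cycle 0 → 1 → 0: weight = 3, length = 2, mean = 3/2 ≈ 1.500
  cycle 1 → 0 → 1: weight = 3, length = 2, mean = 3/2 ≈ 1.500
Minimum mean = 1.000, attained e.g. along the cycle 1 → 1 with weight 1 and length 1. So λ(A) = 1/1 = 1.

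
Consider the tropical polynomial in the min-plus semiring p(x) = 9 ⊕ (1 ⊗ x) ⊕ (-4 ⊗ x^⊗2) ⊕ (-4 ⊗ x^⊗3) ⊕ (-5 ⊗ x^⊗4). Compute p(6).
p(6) = 7

A tropical monomial a ⊗ x^⊗i evaluates to a + i · x. Evaluating each term at x = 6:
  Term 0 contributes 9 + 0 · 6 = 9
  Term 1 contributes 1 + 1 · 6 = 7
  Term 2 contributes -4 + 2 · 6 = 8
  Term 3 contributes -4 + 3 · 6 = 14
  Term 4 contributes -5 + 4 · 6 = 19
p(6) = ⊕ of these = min[9, 7, 8, 14, 19] = 7.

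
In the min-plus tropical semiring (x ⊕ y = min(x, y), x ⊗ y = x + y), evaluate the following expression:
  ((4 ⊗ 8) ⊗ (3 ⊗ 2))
((4 ⊗ 8) ⊗ (3 ⊗ 2)) = 17

Expand innermost to outermost. Recall ⊕ takes the minimum of its arguments and ⊗ takes their sum. Working out the expression ((4 ⊗ 8) ⊗ (3 ⊗ 2)) gives 17.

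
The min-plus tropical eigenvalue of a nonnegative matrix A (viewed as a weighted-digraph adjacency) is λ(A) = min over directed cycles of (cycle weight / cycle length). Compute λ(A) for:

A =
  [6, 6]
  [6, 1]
λ(A) = 1

Enumerate directed cycles and compute their means (weight / length). Sample:
  cycle 0 → 0: weight = 6, length = 1, mean = 6/1 ≈ 6.000
  cycle 1 → 1: weight = 1, length = 1, mean = 1/1 ≈ 1.000
  cycle 0 → 1 → 0: weight = 12, length = 2, mean = 12/2 ≈ 6.000
  cycle 1 → 0 → 1: weight = 12, length = 2, mean = 12/2 ≈ 6.000
Minimum mean = 1.000, attained e.g. along the cycle 1 → 1 with weight 1 and length 1. So λ(A) = 1/1 = 1.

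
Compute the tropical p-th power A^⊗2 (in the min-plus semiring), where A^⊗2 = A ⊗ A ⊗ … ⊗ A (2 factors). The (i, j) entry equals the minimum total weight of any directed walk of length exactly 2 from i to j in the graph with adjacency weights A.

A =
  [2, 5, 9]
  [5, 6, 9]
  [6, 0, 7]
A^⊗2 =
  [4, 7, 11]
  [7, 9, 14]
  [5, 6, 9]

Each entry (A^⊗2)_ij equals the minimum over all length-2 walks i = v_0 → v_1 → … → v_2 = j of Σ_t A[v_t][v_{t+1}]. For example, for (i, j) = (0, 2) we minimise over 3 possible intermediate vertex sequences; the minimum is 11, attained along the walk 0 → 0 → 2.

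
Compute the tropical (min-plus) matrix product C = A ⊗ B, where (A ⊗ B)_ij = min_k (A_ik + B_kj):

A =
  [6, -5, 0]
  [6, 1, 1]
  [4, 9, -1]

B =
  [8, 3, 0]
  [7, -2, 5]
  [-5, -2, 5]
A ⊗ B =
  [-5, -7, 0]
  [-4, -1, 6]
  [-6, -3, 4]

Apply the min-plus product entry-by-entry:
  C[0][0] = min over k of (A[0][0] + B[0][0] = 6 + 8 = 14, A[0][1] + B[1][0] = -5 + 7 = 2, A[0][2] + B[2][0] = 0 + -5 = -5) = -5 (attained at k = 2)
  C[0][1] = min over k of (A[0][0] + B[0][1] = 6 + 3 = 9, A[0][1] + B[1][1] = -5 + -2 = -7, A[0][2] + B[2][1] = 0 + -2 = -2) = -7 (attained at k = 1)
  C[0][2] = min over k of (A[0][0] + B[0][2] = 6 + 0 = 6, A[0][1] + B[1][2] = -5 + 5 = 0, A[0][2] + B[2][2] = 0 + 5 = 5) = 0 (attained at k = 1)
  C[1][0] = min over k of (A[1][0] + B[0][0] = 6 + 8 = 14, A[1][1] + B[1][0] = 1 + 7 = 8, A[1][2] + B[2][0] = 1 + -5 = -4) = -4 (attained at k = 2)
  C[1][1] = min over k of (A[1][0] + B[0][1] = 6 + 3 = 9, A[1][1] + B[1][1] = 1 + -2 = -1, A[1][2] + B[2][1] = 1 + -2 = -1) = -1 (attained at k = 1)
  C[1][2] = min over k of (A[1][0] + B[0][2] = 6 + 0 = 6, A[1][1] + B[1][2] = 1 + 5 = 6, A[1][2] + B[2][2] = 1 + 5 = 6) = 6 (attained at k = 0)
  C[2][0] = min over k of (A[2][0] + B[0][0] = 4 + 8 = 12, A[2][1] + B[1][0] = 9 + 7 = 16, A[2][2] + B[2][0] = -1 + -5 = -6) = -6 (attained at k = 2)
  C[2][1] = min over k of (A[2][0] + B[0][1] = 4 + 3 = 7, A[2][1] + B[1][1] = 9 + -2 = 7, A[2][2] + B[2][1] = -1 + -2 = -3) = -3 (attained at k = 2)
  C[2][2] = min over k of (A[2][0] + B[0][2] = 4 + 0 = 4, A[2][1] + B[1][2] = 9 + 5 = 14, A[2][2] + B[2][2] = -1 + 5 = 4) = 4 (attained at k = 0)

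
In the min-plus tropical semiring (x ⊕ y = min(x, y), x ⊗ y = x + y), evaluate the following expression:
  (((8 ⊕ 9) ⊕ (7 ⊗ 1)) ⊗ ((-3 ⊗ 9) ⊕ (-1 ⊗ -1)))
(((8 ⊕ 9) ⊕ (7 ⊗ 1)) ⊗ ((-3 ⊗ 9) ⊕ (-1 ⊗ -1))) = 6

Expand innermost to outermost. Recall ⊕ takes the minimum of its arguments and ⊗ takes their sum. Working out the expression (((8 ⊕ 9) ⊕ (7 ⊗ 1)) ⊗ ((-3 ⊗ 9) ⊕ (-1 ⊗ -1))) gives 6.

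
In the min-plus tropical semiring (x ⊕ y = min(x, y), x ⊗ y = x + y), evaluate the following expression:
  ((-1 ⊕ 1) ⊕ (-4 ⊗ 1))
((-1 ⊕ 1) ⊕ (-4 ⊗ 1)) = -3

Expand innermost to outermost. Recall ⊕ takes the minimum of its arguments and ⊗ takes their sum. Working out the expression ((-1 ⊕ 1) ⊕ (-4 ⊗ 1)) gives -3.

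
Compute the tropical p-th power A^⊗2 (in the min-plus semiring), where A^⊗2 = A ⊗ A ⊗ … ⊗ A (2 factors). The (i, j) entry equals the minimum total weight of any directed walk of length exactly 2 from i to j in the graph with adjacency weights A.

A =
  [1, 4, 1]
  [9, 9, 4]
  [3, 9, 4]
A^⊗2 =
  [2, 5, 2]
  [7, 13, 8]
  [4, 7, 4]

Each entry (A^⊗2)_ij equals the minimum over all length-2 walks i = v_0 → v_1 → … → v_2 = j of Σ_t A[v_t][v_{t+1}]. For example, for (i, j) = (0, 2) we minimise over 3 possible intermediate vertex sequences; the minimum is 2, attained along the walk 0 → 0 → 2.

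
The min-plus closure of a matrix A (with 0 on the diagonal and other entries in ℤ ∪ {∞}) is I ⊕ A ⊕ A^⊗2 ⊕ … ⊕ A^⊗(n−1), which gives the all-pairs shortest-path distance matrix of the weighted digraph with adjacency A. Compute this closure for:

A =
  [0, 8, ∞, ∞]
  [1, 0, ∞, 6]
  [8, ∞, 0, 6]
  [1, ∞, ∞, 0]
Closure =
  [0, 8, ∞, 14]
  [1, 0, ∞, 6]
  [7, 15, 0, 6]
  [1, 9, ∞, 0]

This is the Floyd-Warshall all-pairs shortest-path computation. For each intermediate vertex k = 0, 1, …, 3, update dist[i][j] ← min(dist[i][j], dist[i][k] + dist[k][j]). The final matrix gives, for each (i, j), the minimum total weight of any directed path from i to j (possibly empty when i = j).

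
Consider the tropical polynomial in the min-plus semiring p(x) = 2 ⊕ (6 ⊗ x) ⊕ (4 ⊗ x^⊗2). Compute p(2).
p(2) = 2

A tropical monomial a ⊗ x^⊗i evaluates to a + i · x. Evaluating each term at x = 2:
  Term 0 contributes 2 + 0 · 2 = 2
  Term 1 contributes 6 + 1 · 2 = 8
  Term 2 contributes 4 + 2 · 2 = 8
p(2) = ⊕ of these = min[2, 8, 8] = 2.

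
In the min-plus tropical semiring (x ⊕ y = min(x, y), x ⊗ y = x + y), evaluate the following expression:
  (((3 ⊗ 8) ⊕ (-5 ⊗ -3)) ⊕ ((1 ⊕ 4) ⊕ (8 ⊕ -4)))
(((3 ⊗ 8) ⊕ (-5 ⊗ -3)) ⊕ ((1 ⊕ 4) ⊕ (8 ⊕ -4))) = -8

Expand innermost to outermost. Recall ⊕ takes the minimum of its arguments and ⊗ takes their sum. Working out the expression (((3 ⊗ 8) ⊕ (-5 ⊗ -3)) ⊕ ((1 ⊕ 4) ⊕ (8 ⊕ -4))) gives -8.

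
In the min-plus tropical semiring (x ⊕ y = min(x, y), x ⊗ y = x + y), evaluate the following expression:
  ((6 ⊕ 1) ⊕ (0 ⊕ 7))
((6 ⊕ 1) ⊕ (0 ⊕ 7)) = 0

Expand innermost to outermost. Recall ⊕ takes the minimum of its arguments and ⊗ takes their sum. Working out the expression ((6 ⊕ 1) ⊕ (0 ⊕ 7)) gives 0.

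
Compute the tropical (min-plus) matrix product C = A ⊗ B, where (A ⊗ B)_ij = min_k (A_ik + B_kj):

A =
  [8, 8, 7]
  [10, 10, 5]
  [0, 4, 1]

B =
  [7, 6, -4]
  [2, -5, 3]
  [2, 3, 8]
A ⊗ B =
  [9, 3, 4]
  [7, 5, 6]
  [3, -1, -4]

Apply the min-plus product entry-by-entry:
  C[0][0] = min over k of (A[0][0] + B[0][0] = 8 + 7 = 15, A[0][1] + B[1][0] = 8 + 2 = 10, A[0][2] + B[2][0] = 7 + 2 = 9) = 9 (attained at k = 2)
  C[0][1] = min over k of (A[0][0] + B[0][1] = 8 + 6 = 14, A[0][1] + B[1][1] = 8 + -5 = 3, A[0][2] + B[2][1] = 7 + 3 = 10) = 3 (attained at k = 1)
  C[0][2] = min over k of (A[0][0] + B[0][2] = 8 + -4 = 4, A[0][1] + B[1][2] = 8 + 3 = 11, A[0][2] + B[2][2] = 7 + 8 = 15) = 4 (attained at k = 0)
  C[1][0] = min over k of (A[1][0] + B[0][0] = 10 + 7 = 17, A[1][1] + B[1][0] = 10 + 2 = 12, A[1][2] + B[2][0] = 5 + 2 = 7) = 7 (attained at k = 2)
  C[1][1] = min over k of (A[1][0] + B[0][1] = 10 + 6 = 16, A[1][1] + B[1][1] = 10 + -5 = 5, A[1][2] + B[2][1] = 5 + 3 = 8) = 5 (attained at k = 1)
  C[1][2] = min over k of (A[1][0] + B[0][2] = 10 + -4 = 6, A[1][1] + B[1][2] = 10 + 3 = 13, A[1][2] + B[2][2] = 5 + 8 = 13) = 6 (attained at k = 0)
  C[2][0] = min over k of (A[2][0] + B[0][0] = 0 + 7 = 7, A[2][1] + B[1][0] = 4 + 2 = 6, A[2][2] + B[2][0] = 1 + 2 = 3) = 3 (attained at k = 2)
  C[2][1] = min over k of (A[2][0] + B[0][1] = 0 + 6 = 6, A[2][1] + B[1][1] = 4 + -5 = -1, A[2][2] + B[2][1] = 1 + 3 = 4) = -1 (attained at k = 1)
  C[2][2] = min over k of (A[2][0] + B[0][2] = 0 + -4 = -4, A[2][1] + B[1][2] = 4 + 3 = 7, A[2][2] + B[2][2] = 1 + 8 = 9) = -4 (attained at k = 0)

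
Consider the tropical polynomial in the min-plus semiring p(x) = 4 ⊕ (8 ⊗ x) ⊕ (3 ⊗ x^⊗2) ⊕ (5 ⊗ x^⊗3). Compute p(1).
p(1) = 4

A tropical monomial a ⊗ x^⊗i evaluates to a + i · x. Evaluating each term at x = 1:
  Term 0 contributes 4 + 0 · 1 = 4
  Term 1 contributes 8 + 1 · 1 = 9
  Term 2 contributes 3 + 2 · 1 = 5
  Term 3 contributes 5 + 3 · 1 = 8
p(1) = ⊕ of these = min[4, 9, 5, 8] = 4.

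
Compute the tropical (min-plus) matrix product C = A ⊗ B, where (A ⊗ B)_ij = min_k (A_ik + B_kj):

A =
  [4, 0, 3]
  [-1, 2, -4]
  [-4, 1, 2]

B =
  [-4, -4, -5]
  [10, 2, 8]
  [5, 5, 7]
A ⊗ B =
  [0, 0, -1]
  [-5, -5, -6]
  [-8, -8, -9]

Apply the min-plus product entry-by-entry:
  C[0][0] = min over k of (A[0][0] + B[0][0] = 4 + -4 = 0, A[0][1] + B[1][0] = 0 + 10 = 10, A[0][2] + B[2][0] = 3 + 5 = 8) = 0 (attained at k = 0)
  C[0][1] = min over k of (A[0][0] + B[0][1] = 4 + -4 = 0, A[0][1] + B[1][1] = 0 + 2 = 2, A[0][2] + B[2][1] = 3 + 5 = 8) = 0 (attained at k = 0)
  C[0][2] = min over k of (A[0][0] + B[0][2] = 4 + -5 = -1, A[0][1] + B[1][2] = 0 + 8 = 8, A[0][2] + B[2][2] = 3 + 7 = 10) = -1 (attained at k = 0)
  C[1][0] = min over k of (A[1][0] + B[0][0] = -1 + -4 = -5, A[1][1] + B[1][0] = 2 + 10 = 12, A[1][2] + B[2][0] = -4 + 5 = 1) = -5 (attained at k = 0)
  C[1][1] = min over k of (A[1][0] + B[0][1] = -1 + -4 = -5, A[1][1] + B[1][1] = 2 + 2 = 4, A[1][2] + B[2][1] = -4 + 5 = 1) = -5 (attained at k = 0)
  C[1][2] = min over k of (A[1][0] + B[0][2] = -1 + -5 = -6, A[1][1] + B[1][2] = 2 + 8 = 10, A[1][2] + B[2][2] = -4 + 7 = 3) = -6 (attained at k = 0)
  C[2][0] = min over k of (A[2][0] + B[0][0] = -4 + -4 = -8, A[2][1] + B[1][0] = 1 + 10 = 11, A[2][2] + B[2][0] = 2 + 5 = 7) = -8 (attained at k = 0)
  C[2][1] = min over k of (A[2][0] + B[0][1] = -4 + -4 = -8, A[2][1] + B[1][1] = 1 + 2 = 3, A[2][2] + B[2][1] = 2 + 5 = 7) = -8 (attained at k = 0)
  C[2][2] = min over k of (A[2][0] + B[0][2] = -4 + -5 = -9, A[2][1] + B[1][2] = 1 + 8 = 9, A[2][2] + B[2][2] = 2 + 7 = 9) = -9 (attained at k = 0)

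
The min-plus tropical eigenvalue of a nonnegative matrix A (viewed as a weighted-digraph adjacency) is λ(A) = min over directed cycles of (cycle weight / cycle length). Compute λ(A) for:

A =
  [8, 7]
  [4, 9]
λ(A) = 11/2

Enumerate directed cycles and compute their means (weight / length). Sample:
  cycle 0 → 0: weight = 8, length = 1, mean = 8/1 ≈ 8.000
  cycle 1 → 1: weight = 9, length = 1, mean = 9/1 ≈ 9.000
  cycle 0 → 1 → 0: weight = 11, length = 2, mean = 11/2 ≈ 5.500
  cycle 1 → 0 → 1: weight = 11, length = 2, mean = 11/2 ≈ 5.500
Minimum mean = 5.500, attained e.g. along the cycle 0 → 1 → 0 with weight 11 and length 2. So λ(A) = 11/2 = 11/2.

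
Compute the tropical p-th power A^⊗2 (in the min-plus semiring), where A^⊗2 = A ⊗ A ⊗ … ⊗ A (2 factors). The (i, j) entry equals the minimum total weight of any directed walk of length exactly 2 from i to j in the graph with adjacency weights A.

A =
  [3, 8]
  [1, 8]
A^⊗2 =
  [6, 11]
  [4, 9]

Each entry (A^⊗2)_ij equals the minimum over all length-2 walks i = v_0 → v_1 → … → v_2 = j of Σ_t A[v_t][v_{t+1}]. For example, for (i, j) = (0, 1) we minimise over 2 possible intermediate vertex sequences; the minimum is 11, attained along the walk 0 → 0 → 1.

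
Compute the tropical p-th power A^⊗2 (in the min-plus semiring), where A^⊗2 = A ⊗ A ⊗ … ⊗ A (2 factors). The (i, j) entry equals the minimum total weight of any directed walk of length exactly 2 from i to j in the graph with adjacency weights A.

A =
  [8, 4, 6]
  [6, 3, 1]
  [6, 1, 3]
A^⊗2 =
  [10, 7, 5]
  [7, 2, 4]
  [7, 4, 2]

Each entry (A^⊗2)_ij equals the minimum over all length-2 walks i = v_0 → v_1 → … → v_2 = j of Σ_t A[v_t][v_{t+1}]. For example, for (i, j) = (0, 2) we minimise over 3 possible intermediate vertex sequences; the minimum is 5, attained along the walk 0 → 1 → 2.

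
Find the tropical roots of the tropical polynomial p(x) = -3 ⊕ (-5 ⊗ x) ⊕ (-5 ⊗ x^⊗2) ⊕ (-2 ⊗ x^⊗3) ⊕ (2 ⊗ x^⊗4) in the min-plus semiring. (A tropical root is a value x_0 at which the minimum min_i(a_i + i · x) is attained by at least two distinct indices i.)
Roots: {-4, -3, 0, 2}

Each tropical root is a break point of the lower envelope of the lines y = a_i + i · x (there are 5 lines, with slopes 0, 1, ..., 4). Only the lines that attain the minimum somewhere contribute to roots; other lines are dominated. Here the surviving (envelope) indices are i = 4, i = 3, i = 2, i = 1, i = 0.
Intersections between consecutive envelope lines give the roots: for adjacent envelope indices i < j the intersection is x = (a_i − a_j) / (j − i). Reading off the sorted break points: {-4, -3, 0, 2}.
Verification: at each break x_0, at least two indices attain the minimum of min_i(a_i + i · x_0).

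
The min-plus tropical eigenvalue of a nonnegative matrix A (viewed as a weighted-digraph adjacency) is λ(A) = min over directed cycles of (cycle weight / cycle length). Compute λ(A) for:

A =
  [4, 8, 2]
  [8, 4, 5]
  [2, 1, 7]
λ(A) = 2

Enumerate directed cycles and compute their means (weight / length). Sample:
  cycle 0 → 0: weight = 4, length = 1, mean = 4/1 ≈ 4.000
  cycle 1 → 1: weight = 4, length = 1, mean = 4/1 ≈ 4.000
  cycle 2 → 2: weight = 7, length = 1, mean = 7/1 ≈ 7.000
  cycle 0 → 1 → 0: weight = 16, length = 2, mean = 16/2 ≈ 8.000
  cycle 0 → 2 → 0: weight = 4, length = 2, mean = 4/2 ≈ 2.000
  cycle 1 → 0 → 1: weight = 16, length = 2, mean = 16/2 ≈ 8.000
Minimum mean = 2.000, attained e.g. along the cycle 0 → 2 → 0 with weight 4 and length 2. So λ(A) = 4/2 = 2.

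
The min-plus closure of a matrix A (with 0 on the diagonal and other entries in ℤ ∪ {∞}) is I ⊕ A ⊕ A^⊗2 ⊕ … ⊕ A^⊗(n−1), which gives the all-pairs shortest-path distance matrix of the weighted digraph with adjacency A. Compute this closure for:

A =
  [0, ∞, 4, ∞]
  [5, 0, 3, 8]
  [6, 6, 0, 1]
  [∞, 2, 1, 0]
Closure =
  [0, 7, 4, 5]
  [5, 0, 3, 4]
  [6, 3, 0, 1]
  [7, 2, 1, 0]

This is the Floyd-Warshall all-pairs shortest-path computation. For each intermediate vertex k = 0, 1, …, 3, update dist[i][j] ← min(dist[i][j], dist[i][k] + dist[k][j]). The final matrix gives, for each (i, j), the minimum total weight of any directed path from i to j (possibly empty when i = j).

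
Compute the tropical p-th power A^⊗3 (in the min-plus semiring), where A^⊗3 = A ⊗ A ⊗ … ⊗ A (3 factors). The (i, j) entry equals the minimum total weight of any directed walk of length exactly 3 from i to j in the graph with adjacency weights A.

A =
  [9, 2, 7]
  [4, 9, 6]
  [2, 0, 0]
A^⊗3 =
  [9, 7, 7]
  [8, 6, 6]
  [2, 0, 0]

Each entry (A^⊗3)_ij equals the minimum over all length-3 walks i = v_0 → v_1 → … → v_3 = j of Σ_t A[v_t][v_{t+1}]. For example, for (i, j) = (0, 2) we minimise over 9 possible intermediate vertex sequences; the minimum is 7, attained along the walk 0 → 2 → 2 → 2.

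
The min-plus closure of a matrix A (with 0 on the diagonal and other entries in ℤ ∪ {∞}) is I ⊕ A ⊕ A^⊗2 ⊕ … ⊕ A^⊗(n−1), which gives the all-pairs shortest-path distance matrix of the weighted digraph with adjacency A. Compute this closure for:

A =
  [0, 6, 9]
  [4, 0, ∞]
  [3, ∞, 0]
Closure =
  [0, 6, 9]
  [4, 0, 13]
  [3, 9, 0]

This is the Floyd-Warshall all-pairs shortest-path computation. For each intermediate vertex k = 0, 1, …, 2, update dist[i][j] ← min(dist[i][j], dist[i][k] + dist[k][j]). The final matrix gives, for each (i, j), the minimum total weight of any directed path from i to j (possibly empty when i = j).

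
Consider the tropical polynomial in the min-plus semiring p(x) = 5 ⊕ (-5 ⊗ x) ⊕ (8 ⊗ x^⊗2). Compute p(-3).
p(-3) = -8

A tropical monomial a ⊗ x^⊗i evaluates to a + i · x. Evaluating each term at x = -3:
  Term 0 contributes 5 + 0 · -3 = 5
  Term 1 contributes -5 + 1 · -3 = -8
  Term 2 contributes 8 + 2 · -3 = 2
p(-3) = ⊕ of these = min[5, -8, 2] = -8.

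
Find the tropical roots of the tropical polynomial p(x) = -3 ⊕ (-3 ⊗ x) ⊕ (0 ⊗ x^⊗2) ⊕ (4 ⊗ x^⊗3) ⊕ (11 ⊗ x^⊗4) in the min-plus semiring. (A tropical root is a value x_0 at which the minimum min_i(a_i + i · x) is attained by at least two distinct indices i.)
Roots: {-7, -4, -3, 0}

Each tropical root is a break point of the lower envelope of the lines y = a_i + i · x (there are 5 lines, with slopes 0, 1, ..., 4). Only the lines that attain the minimum somewhere contribute to roots; other lines are dominated. Here the surviving (envelope) indices are i = 4, i = 3, i = 2, i = 1, i = 0.
Intersections between consecutive envelope lines give the roots: for adjacent envelope indices i < j the intersection is x = (a_i − a_j) / (j − i). Reading off the sorted break points: {-7, -4, -3, 0}.
Verification: at each break x_0, at least two indices attain the minimum of min_i(a_i + i · x_0).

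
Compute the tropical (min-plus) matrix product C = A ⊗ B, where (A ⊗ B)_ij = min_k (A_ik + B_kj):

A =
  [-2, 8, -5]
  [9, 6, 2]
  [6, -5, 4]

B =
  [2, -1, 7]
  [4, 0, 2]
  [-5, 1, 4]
A ⊗ B =
  [-10, -4, -1]
  [-3, 3, 6]
  [-1, -5, -3]

Apply the min-plus product entry-by-entry:
  C[0][0] = min over k of (A[0][0] + B[0][0] = -2 + 2 = 0, A[0][1] + B[1][0] = 8 + 4 = 12, A[0][2] + B[2][0] = -5 + -5 = -10) = -10 (attained at k = 2)
  C[0][1] = min over k of (A[0][0] + B[0][1] = -2 + -1 = -3, A[0][1] + B[1][1] = 8 + 0 = 8, A[0][2] + B[2][1] = -5 + 1 = -4) = -4 (attained at k = 2)
  C[0][2] = min over k of (A[0][0] + B[0][2] = -2 + 7 = 5, A[0][1] + B[1][2] = 8 + 2 = 10, A[0][2] + B[2][2] = -5 + 4 = -1) = -1 (attained at k = 2)
  C[1][0] = min over k of (A[1][0] + B[0][0] = 9 + 2 = 11, A[1][1] + B[1][0] = 6 + 4 = 10, A[1][2] + B[2][0] = 2 + -5 = -3) = -3 (attained at k = 2)
  C[1][1] = min over k of (A[1][0] + B[0][1] = 9 + -1 = 8, A[1][1] + B[1][1] = 6 + 0 = 6, A[1][2] + B[2][1] = 2 + 1 = 3) = 3 (attained at k = 2)
  C[1][2] = min over k of (A[1][0] + B[0][2] = 9 + 7 = 16, A[1][1] + B[1][2] = 6 + 2 = 8, A[1][2] + B[2][2] = 2 + 4 = 6) = 6 (attained at k = 2)
  C[2][0] = min over k of (A[2][0] + B[0][0] = 6 + 2 = 8, A[2][1] + B[1][0] = -5 + 4 = -1, A[2][2] + B[2][0] = 4 + -5 = -1) = -1 (attained at k = 1)
  C[2][1] = min over k of (A[2][0] + B[0][1] = 6 + -1 = 5, A[2][1] + B[1][1] = -5 + 0 = -5, A[2][2] + B[2][1] = 4 + 1 = 5) = -5 (attained at k = 1)
  C[2][2] = min over k of (A[2][0] + B[0][2] = 6 + 7 = 13, A[2][1] + B[1][2] = -5 + 2 = -3, A[2][2] + B[2][2] = 4 + 4 = 8) = -3 (attained at k = 1)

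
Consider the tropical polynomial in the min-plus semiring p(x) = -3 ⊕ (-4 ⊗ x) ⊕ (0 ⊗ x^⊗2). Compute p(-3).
p(-3) = -7

A tropical monomial a ⊗ x^⊗i evaluates to a + i · x. Evaluating each term at x = -3:
  Term 0 contributes -3 + 0 · -3 = -3
  Term 1 contributes -4 + 1 · -3 = -7
  Term 2 contributes 0 + 2 · -3 = -6
p(-3) = ⊕ of these = min[-3, -7, -6] = -7.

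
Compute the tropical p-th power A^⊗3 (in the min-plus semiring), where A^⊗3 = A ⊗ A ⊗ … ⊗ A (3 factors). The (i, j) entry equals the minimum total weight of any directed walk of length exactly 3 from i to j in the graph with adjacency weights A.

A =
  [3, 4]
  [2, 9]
A^⊗3 =
  [9, 10]
  [8, 9]

Each entry (A^⊗3)_ij equals the minimum over all length-3 walks i = v_0 → v_1 → … → v_3 = j of Σ_t A[v_t][v_{t+1}]. For example, for (i, j) = (0, 1) we minimise over 4 possible intermediate vertex sequences; the minimum is 10, attained along the walk 0 → 0 → 0 → 1.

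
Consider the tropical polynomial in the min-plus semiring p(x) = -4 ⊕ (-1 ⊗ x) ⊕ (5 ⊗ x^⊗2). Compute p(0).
p(0) = -4

A tropical monomial a ⊗ x^⊗i evaluates to a + i · x. Evaluating each term at x = 0:
  Term 0 contributes -4 + 0 · 0 = -4
  Term 1 contributes -1 + 1 · 0 = -1
  Term 2 contributes 5 + 2 · 0 = 5
p(0) = ⊕ of these = min[-4, -1, 5] = -4.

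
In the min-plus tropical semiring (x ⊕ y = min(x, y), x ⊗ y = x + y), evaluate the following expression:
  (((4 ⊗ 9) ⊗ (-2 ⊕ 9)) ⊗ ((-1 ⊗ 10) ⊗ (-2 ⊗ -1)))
(((4 ⊗ 9) ⊗ (-2 ⊕ 9)) ⊗ ((-1 ⊗ 10) ⊗ (-2 ⊗ -1))) = 17

Expand innermost to outermost. Recall ⊕ takes the minimum of its arguments and ⊗ takes their sum. Working out the expression (((4 ⊗ 9) ⊗ (-2 ⊕ 9)) ⊗ ((-1 ⊗ 10) ⊗ (-2 ⊗ -1))) gives 17.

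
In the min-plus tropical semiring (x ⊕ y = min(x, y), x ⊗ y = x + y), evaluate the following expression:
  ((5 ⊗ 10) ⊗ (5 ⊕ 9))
((5 ⊗ 10) ⊗ (5 ⊕ 9)) = 20

Expand innermost to outermost. Recall ⊕ takes the minimum of its arguments and ⊗ takes their sum. Working out the expression ((5 ⊗ 10) ⊗ (5 ⊕ 9)) gives 20.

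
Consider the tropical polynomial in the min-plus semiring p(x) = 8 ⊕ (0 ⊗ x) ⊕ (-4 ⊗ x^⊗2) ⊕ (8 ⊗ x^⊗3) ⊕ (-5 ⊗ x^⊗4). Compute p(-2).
p(-2) = -13

A tropical monomial a ⊗ x^⊗i evaluates to a + i · x. Evaluating each term at x = -2:
  Term 0 contributes 8 + 0 · -2 = 8
  Term 1 contributes 0 + 1 · -2 = -2
  Term 2 contributes -4 + 2 · -2 = -8
  Term 3 contributes 8 + 3 · -2 = 2
  Term 4 contributes -5 + 4 · -2 = -13
p(-2) = ⊕ of these = min[8, -2, -8, 2, -13] = -13.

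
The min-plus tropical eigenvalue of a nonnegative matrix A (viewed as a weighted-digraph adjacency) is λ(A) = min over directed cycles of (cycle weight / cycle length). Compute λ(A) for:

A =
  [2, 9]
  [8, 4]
λ(A) = 2

Enumerate directed cycles and compute their means (weight / length). Sample:
  cycle 0 → 0: weight = 2, length = 1, mean = 2/1 ≈ 2.000
  cycle 1 → 1: weight = 4, length = 1, mean = 4/1 ≈ 4.000
  cycle 0 → 1 → 0: weight = 17, length = 2, mean = 17/2 ≈ 8.500
  cycle 1 → 0 → 1: weight = 17, length = 2, mean = 17/2 ≈ 8.500
Minimum mean = 2.000, attained e.g. along the cycle 0 → 0 with weight 2 and length 1. So λ(A) = 2/1 = 2.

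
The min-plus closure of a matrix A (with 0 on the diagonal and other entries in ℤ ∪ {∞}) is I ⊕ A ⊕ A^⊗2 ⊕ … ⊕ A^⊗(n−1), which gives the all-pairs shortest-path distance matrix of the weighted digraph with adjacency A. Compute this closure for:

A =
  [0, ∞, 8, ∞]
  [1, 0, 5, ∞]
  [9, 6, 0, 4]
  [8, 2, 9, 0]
Closure =
  [0, 14, 8, 12]
  [1, 0, 5, 9]
  [7, 6, 0, 4]
  [3, 2, 7, 0]

This is the Floyd-Warshall all-pairs shortest-path computation. For each intermediate vertex k = 0, 1, …, 3, update dist[i][j] ← min(dist[i][j], dist[i][k] + dist[k][j]). The final matrix gives, for each (i, j), the minimum total weight of any directed path from i to j (possibly empty when i = j).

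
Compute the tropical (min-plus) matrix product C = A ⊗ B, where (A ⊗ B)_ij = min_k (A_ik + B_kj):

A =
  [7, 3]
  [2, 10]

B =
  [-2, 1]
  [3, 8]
A ⊗ B =
  [5, 8]
  [0, 3]

Apply the min-plus product entry-by-entry:
  C[0][0] = min over k of (A[0][0] + B[0][0] = 7 + -2 = 5, A[0][1] + B[1][0] = 3 + 3 = 6) = 5 (attained at k = 0)
  C[0][1] = min over k of (A[0][0] + B[0][1] = 7 + 1 = 8, A[0][1] + B[1][1] = 3 + 8 = 11) = 8 (attained at k = 0)
  C[1][0] = min over k of (A[1][0] + B[0][0] = 2 + -2 = 0, A[1][1] + B[1][0] = 10 + 3 = 13) = 0 (attained at k = 0)
  C[1][1] = min over k of (A[1][0] + B[0][1] = 2 + 1 = 3, A[1][1] + B[1][1] = 10 + 8 = 18) = 3 (attained at k = 0)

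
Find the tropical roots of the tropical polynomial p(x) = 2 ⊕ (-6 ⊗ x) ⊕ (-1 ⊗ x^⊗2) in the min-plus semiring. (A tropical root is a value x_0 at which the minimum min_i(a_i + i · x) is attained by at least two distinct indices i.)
Roots: {-5, 8}

Each tropical root is a break point of the lower envelope of the lines y = a_i + i · x (there are 3 lines, with slopes 0, 1, ..., 2). Only the lines that attain the minimum somewhere contribute to roots; other lines are dominated. Here the surviving (envelope) indices are i = 2, i = 1, i = 0.
Intersections between consecutive envelope lines give the roots: for adjacent envelope indices i < j the intersection is x = (a_i − a_j) / (j − i). Reading off the sorted break points: {-5, 8}.
Verification: at each break x_0, at least two indices attain the minimum of min_i(a_i + i · x_0).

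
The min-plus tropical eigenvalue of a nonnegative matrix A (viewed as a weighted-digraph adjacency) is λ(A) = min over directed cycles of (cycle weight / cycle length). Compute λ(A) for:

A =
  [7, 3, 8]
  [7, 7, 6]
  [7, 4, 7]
λ(A) = 5

Enumerate directed cycles and compute their means (weight / length). Sample:
  cycle 0 → 0: weight = 7, length = 1, mean = 7/1 ≈ 7.000
  cycle 1 → 1: weight = 7, length = 1, mean = 7/1 ≈ 7.000
  cycle 2 → 2: weight = 7, length = 1, mean = 7/1 ≈ 7.000
  cycle 0 → 1 → 0: weight = 10, length = 2, mean = 10/2 ≈ 5.000
  cycle 0 → 2 → 0: weight = 15, length = 2, mean = 15/2 ≈ 7.500
  cycle 1 → 0 → 1: weight = 10, length = 2, mean = 10/2 ≈ 5.000
Minimum mean = 5.000, attained e.g. along the cycle 0 → 1 → 0 with weight 10 and length 2. So λ(A) = 10/2 = 5.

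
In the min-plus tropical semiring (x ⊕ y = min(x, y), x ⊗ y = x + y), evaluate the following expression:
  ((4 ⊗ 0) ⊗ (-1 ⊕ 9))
((4 ⊗ 0) ⊗ (-1 ⊕ 9)) = 3

Expand innermost to outermost. Recall ⊕ takes the minimum of its arguments and ⊗ takes their sum. Working out the expression ((4 ⊗ 0) ⊗ (-1 ⊕ 9)) gives 3.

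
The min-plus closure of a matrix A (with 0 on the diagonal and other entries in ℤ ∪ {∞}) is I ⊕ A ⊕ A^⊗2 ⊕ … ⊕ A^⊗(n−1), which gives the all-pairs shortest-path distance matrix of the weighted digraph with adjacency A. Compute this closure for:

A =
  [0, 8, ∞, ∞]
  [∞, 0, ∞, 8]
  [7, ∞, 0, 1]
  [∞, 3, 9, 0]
Closure =
  [0, 8, 25, 16]
  [24, 0, 17, 8]
  [7, 4, 0, 1]
  [16, 3, 9, 0]

This is the Floyd-Warshall all-pairs shortest-path computation. For each intermediate vertex k = 0, 1, …, 3, update dist[i][j] ← min(dist[i][j], dist[i][k] + dist[k][j]). The final matrix gives, for each (i, j), the minimum total weight of any directed path from i to j (possibly empty when i = j).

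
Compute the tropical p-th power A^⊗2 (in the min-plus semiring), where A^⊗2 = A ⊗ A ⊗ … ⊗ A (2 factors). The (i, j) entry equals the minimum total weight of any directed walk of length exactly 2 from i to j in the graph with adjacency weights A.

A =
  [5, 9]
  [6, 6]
A^⊗2 =
  [10, 14]
  [11, 12]

Each entry (A^⊗2)_ij equals the minimum over all length-2 walks i = v_0 → v_1 → … → v_2 = j of Σ_t A[v_t][v_{t+1}]. For example, for (i, j) = (0, 1) we minimise over 2 possible intermediate vertex sequences; the minimum is 14, attained along the walk 0 → 0 → 1.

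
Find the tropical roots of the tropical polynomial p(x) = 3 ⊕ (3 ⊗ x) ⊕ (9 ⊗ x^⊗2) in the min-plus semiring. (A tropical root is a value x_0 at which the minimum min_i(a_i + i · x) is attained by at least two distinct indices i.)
Roots: {-6, 0}

Each tropical root is a break point of the lower envelope of the lines y = a_i + i · x (there are 3 lines, with slopes 0, 1, ..., 2). Only the lines that attain the minimum somewhere contribute to roots; other lines are dominated. Here the surviving (envelope) indices are i = 2, i = 1, i = 0.
Intersections between consecutive envelope lines give the roots: for adjacent envelope indices i < j the intersection is x = (a_i − a_j) / (j − i). Reading off the sorted break points: {-6, 0}.
Verification: at each break x_0, at least two indices attain the minimum of min_i(a_i + i · x_0).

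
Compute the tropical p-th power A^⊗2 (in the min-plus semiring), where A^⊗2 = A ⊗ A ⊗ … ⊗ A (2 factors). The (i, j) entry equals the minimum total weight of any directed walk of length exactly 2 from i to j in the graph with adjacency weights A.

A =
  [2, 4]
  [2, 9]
A^⊗2 =
  [4, 6]
  [4, 6]

Each entry (A^⊗2)_ij equals the minimum over all length-2 walks i = v_0 → v_1 → … → v_2 = j of Σ_t A[v_t][v_{t+1}]. For example, for (i, j) = (0, 1) we minimise over 2 possible intermediate vertex sequences; the minimum is 6, attained along the walk 0 → 0 → 1.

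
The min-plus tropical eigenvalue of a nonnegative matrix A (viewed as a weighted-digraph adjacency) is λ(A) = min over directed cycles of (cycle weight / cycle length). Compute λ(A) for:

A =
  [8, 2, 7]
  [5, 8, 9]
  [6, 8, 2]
λ(A) = 2

Enumerate directed cycles and compute their means (weight / length). Sample:
  cycle 0 → 0: weight = 8, length = 1, mean = 8/1 ≈ 8.000
  cycle 1 → 1: weight = 8, length = 1, mean = 8/1 ≈ 8.000
  cycle 2 → 2: weight = 2, length = 1, mean = 2/1 ≈ 2.000
  cycle 0 → 1 → 0: weight = 7, length = 2, mean = 7/2 ≈ 3.500
  cycle 0 → 2 → 0: weight = 13, length = 2, mean = 13/2 ≈ 6.500
  cycle 1 → 0 → 1: weight = 7, length = 2, mean = 7/2 ≈ 3.500
Minimum mean = 2.000, attained e.g. along the cycle 2 → 2 with weight 2 and length 1. So λ(A) = 2/1 = 2.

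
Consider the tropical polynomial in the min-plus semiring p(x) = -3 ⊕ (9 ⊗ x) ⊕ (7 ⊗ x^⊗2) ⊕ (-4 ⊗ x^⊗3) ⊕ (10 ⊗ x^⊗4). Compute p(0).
p(0) = -4

A tropical monomial a ⊗ x^⊗i evaluates to a + i · x. Evaluating each term at x = 0:
  Term 0 contributes -3 + 0 · 0 = -3
  Term 1 contributes 9 + 1 · 0 = 9
  Term 2 contributes 7 + 2 · 0 = 7
  Term 3 contributes -4 + 3 · 0 = -4
  Term 4 contributes 10 + 4 · 0 = 10
p(0) = ⊕ of these = min[-3, 9, 7, -4, 10] = -4.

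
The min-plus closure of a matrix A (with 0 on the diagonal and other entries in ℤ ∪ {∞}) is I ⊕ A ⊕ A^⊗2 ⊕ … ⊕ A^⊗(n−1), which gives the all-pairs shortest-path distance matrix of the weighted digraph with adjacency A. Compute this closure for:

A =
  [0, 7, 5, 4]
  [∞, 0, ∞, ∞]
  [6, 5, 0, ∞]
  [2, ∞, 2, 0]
Closure =
  [0, 7, 5, 4]
  [∞, 0, ∞, ∞]
  [6, 5, 0, 10]
  [2, 7, 2, 0]

This is the Floyd-Warshall all-pairs shortest-path computation. For each intermediate vertex k = 0, 1, …, 3, update dist[i][j] ← min(dist[i][j], dist[i][k] + dist[k][j]). The final matrix gives, for each (i, j), the minimum total weight of any directed path from i to j (possibly empty when i = j).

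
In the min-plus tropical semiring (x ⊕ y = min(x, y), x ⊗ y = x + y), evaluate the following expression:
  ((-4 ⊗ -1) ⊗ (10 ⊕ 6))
((-4 ⊗ -1) ⊗ (10 ⊕ 6)) = 1

Expand innermost to outermost. Recall ⊕ takes the minimum of its arguments and ⊗ takes their sum. Working out the expression ((-4 ⊗ -1) ⊗ (10 ⊕ 6)) gives 1.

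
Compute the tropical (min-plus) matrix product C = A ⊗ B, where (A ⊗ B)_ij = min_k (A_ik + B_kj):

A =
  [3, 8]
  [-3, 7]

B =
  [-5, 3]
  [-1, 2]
A ⊗ B =
  [-2, 6]
  [-8, 0]

Apply the min-plus product entry-by-entry:
  C[0][0] = min over k of (A[0][0] + B[0][0] = 3 + -5 = -2, A[0][1] + B[1][0] = 8 + -1 = 7) = -2 (attained at k = 0)
  C[0][1] = min over k of (A[0][0] + B[0][1] = 3 + 3 = 6, A[0][1] + B[1][1] = 8 + 2 = 10) = 6 (attained at k = 0)
  C[1][0] = min over k of (A[1][0] + B[0][0] = -3 + -5 = -8, A[1][1] + B[1][0] = 7 + -1 = 6) = -8 (attained at k = 0)
  C[1][1] = min over k of (A[1][0] + B[0][1] = -3 + 3 = 0, A[1][1] + B[1][1] = 7 + 2 = 9) = 0 (attained at k = 0)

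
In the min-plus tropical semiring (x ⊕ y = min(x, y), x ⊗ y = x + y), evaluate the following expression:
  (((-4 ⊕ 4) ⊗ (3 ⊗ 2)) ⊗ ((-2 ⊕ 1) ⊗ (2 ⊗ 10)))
(((-4 ⊕ 4) ⊗ (3 ⊗ 2)) ⊗ ((-2 ⊕ 1) ⊗ (2 ⊗ 10))) = 11

Expand innermost to outermost. Recall ⊕ takes the minimum of its arguments and ⊗ takes their sum. Working out the expression (((-4 ⊕ 4) ⊗ (3 ⊗ 2)) ⊗ ((-2 ⊕ 1) ⊗ (2 ⊗ 10))) gives 11.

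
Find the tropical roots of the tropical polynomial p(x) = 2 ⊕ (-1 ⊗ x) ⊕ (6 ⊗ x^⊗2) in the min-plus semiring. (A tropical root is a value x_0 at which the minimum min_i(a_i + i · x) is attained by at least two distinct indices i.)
Roots: {-7, 3}

Each tropical root is a break point of the lower envelope of the lines y = a_i + i · x (there are 3 lines, with slopes 0, 1, ..., 2). Only the lines that attain the minimum somewhere contribute to roots; other lines are dominated. Here the surviving (envelope) indices are i = 2, i = 1, i = 0.
Intersections between consecutive envelope lines give the roots: for adjacent envelope indices i < j the intersection is x = (a_i − a_j) / (j − i). Reading off the sorted break points: {-7, 3}.
Verification: at each break x_0, at least two indices attain the minimum of min_i(a_i + i · x_0).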